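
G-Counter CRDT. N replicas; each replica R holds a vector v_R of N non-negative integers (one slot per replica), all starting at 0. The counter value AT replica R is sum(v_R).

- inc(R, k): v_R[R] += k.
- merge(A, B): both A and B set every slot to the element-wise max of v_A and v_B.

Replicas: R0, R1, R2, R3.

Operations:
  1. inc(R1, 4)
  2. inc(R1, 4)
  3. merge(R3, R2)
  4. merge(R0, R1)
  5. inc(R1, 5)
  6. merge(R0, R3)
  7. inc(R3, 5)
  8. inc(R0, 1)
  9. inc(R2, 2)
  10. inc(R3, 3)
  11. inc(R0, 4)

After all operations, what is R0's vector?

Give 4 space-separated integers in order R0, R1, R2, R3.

Answer: 5 8 0 0

Derivation:
Op 1: inc R1 by 4 -> R1=(0,4,0,0) value=4
Op 2: inc R1 by 4 -> R1=(0,8,0,0) value=8
Op 3: merge R3<->R2 -> R3=(0,0,0,0) R2=(0,0,0,0)
Op 4: merge R0<->R1 -> R0=(0,8,0,0) R1=(0,8,0,0)
Op 5: inc R1 by 5 -> R1=(0,13,0,0) value=13
Op 6: merge R0<->R3 -> R0=(0,8,0,0) R3=(0,8,0,0)
Op 7: inc R3 by 5 -> R3=(0,8,0,5) value=13
Op 8: inc R0 by 1 -> R0=(1,8,0,0) value=9
Op 9: inc R2 by 2 -> R2=(0,0,2,0) value=2
Op 10: inc R3 by 3 -> R3=(0,8,0,8) value=16
Op 11: inc R0 by 4 -> R0=(5,8,0,0) value=13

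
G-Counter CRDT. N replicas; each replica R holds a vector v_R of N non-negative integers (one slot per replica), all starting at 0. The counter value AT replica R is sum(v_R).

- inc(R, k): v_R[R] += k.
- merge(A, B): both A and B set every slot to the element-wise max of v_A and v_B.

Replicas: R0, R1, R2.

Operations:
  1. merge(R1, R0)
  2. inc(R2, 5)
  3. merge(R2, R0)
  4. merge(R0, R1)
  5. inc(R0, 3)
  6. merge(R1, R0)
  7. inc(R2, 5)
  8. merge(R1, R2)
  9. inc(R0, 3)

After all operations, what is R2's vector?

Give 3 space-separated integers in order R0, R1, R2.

Answer: 3 0 10

Derivation:
Op 1: merge R1<->R0 -> R1=(0,0,0) R0=(0,0,0)
Op 2: inc R2 by 5 -> R2=(0,0,5) value=5
Op 3: merge R2<->R0 -> R2=(0,0,5) R0=(0,0,5)
Op 4: merge R0<->R1 -> R0=(0,0,5) R1=(0,0,5)
Op 5: inc R0 by 3 -> R0=(3,0,5) value=8
Op 6: merge R1<->R0 -> R1=(3,0,5) R0=(3,0,5)
Op 7: inc R2 by 5 -> R2=(0,0,10) value=10
Op 8: merge R1<->R2 -> R1=(3,0,10) R2=(3,0,10)
Op 9: inc R0 by 3 -> R0=(6,0,5) value=11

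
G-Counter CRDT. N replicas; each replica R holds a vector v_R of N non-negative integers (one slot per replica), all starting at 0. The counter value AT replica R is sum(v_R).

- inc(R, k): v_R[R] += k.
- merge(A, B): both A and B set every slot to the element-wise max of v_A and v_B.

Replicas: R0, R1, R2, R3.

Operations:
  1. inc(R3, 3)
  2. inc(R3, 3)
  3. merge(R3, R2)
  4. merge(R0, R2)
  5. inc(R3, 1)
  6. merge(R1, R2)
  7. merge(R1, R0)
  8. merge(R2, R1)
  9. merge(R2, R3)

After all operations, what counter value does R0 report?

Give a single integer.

Op 1: inc R3 by 3 -> R3=(0,0,0,3) value=3
Op 2: inc R3 by 3 -> R3=(0,0,0,6) value=6
Op 3: merge R3<->R2 -> R3=(0,0,0,6) R2=(0,0,0,6)
Op 4: merge R0<->R2 -> R0=(0,0,0,6) R2=(0,0,0,6)
Op 5: inc R3 by 1 -> R3=(0,0,0,7) value=7
Op 6: merge R1<->R2 -> R1=(0,0,0,6) R2=(0,0,0,6)
Op 7: merge R1<->R0 -> R1=(0,0,0,6) R0=(0,0,0,6)
Op 8: merge R2<->R1 -> R2=(0,0,0,6) R1=(0,0,0,6)
Op 9: merge R2<->R3 -> R2=(0,0,0,7) R3=(0,0,0,7)

Answer: 6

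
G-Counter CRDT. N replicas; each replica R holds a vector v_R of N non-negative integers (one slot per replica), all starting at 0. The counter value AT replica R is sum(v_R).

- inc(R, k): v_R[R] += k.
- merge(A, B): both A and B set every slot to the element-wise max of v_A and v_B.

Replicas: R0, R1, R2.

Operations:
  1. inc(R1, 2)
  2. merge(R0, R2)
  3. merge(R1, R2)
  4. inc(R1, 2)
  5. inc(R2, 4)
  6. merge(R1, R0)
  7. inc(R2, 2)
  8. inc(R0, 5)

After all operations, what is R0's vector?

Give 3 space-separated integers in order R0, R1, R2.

Answer: 5 4 0

Derivation:
Op 1: inc R1 by 2 -> R1=(0,2,0) value=2
Op 2: merge R0<->R2 -> R0=(0,0,0) R2=(0,0,0)
Op 3: merge R1<->R2 -> R1=(0,2,0) R2=(0,2,0)
Op 4: inc R1 by 2 -> R1=(0,4,0) value=4
Op 5: inc R2 by 4 -> R2=(0,2,4) value=6
Op 6: merge R1<->R0 -> R1=(0,4,0) R0=(0,4,0)
Op 7: inc R2 by 2 -> R2=(0,2,6) value=8
Op 8: inc R0 by 5 -> R0=(5,4,0) value=9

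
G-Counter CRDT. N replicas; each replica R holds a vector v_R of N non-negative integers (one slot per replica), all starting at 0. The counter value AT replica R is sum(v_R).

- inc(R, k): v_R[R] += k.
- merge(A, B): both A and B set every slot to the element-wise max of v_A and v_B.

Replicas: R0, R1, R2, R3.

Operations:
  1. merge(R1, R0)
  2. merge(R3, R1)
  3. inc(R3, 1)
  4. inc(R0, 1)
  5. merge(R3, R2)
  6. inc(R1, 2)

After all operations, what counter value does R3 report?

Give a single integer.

Op 1: merge R1<->R0 -> R1=(0,0,0,0) R0=(0,0,0,0)
Op 2: merge R3<->R1 -> R3=(0,0,0,0) R1=(0,0,0,0)
Op 3: inc R3 by 1 -> R3=(0,0,0,1) value=1
Op 4: inc R0 by 1 -> R0=(1,0,0,0) value=1
Op 5: merge R3<->R2 -> R3=(0,0,0,1) R2=(0,0,0,1)
Op 6: inc R1 by 2 -> R1=(0,2,0,0) value=2

Answer: 1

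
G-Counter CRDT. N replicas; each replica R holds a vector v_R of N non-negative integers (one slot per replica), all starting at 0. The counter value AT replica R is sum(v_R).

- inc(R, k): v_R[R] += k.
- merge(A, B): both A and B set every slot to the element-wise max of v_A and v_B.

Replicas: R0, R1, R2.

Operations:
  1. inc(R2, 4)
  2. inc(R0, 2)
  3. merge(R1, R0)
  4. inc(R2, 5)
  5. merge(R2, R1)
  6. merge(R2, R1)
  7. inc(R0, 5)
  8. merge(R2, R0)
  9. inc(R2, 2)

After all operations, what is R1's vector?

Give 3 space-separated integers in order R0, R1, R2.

Answer: 2 0 9

Derivation:
Op 1: inc R2 by 4 -> R2=(0,0,4) value=4
Op 2: inc R0 by 2 -> R0=(2,0,0) value=2
Op 3: merge R1<->R0 -> R1=(2,0,0) R0=(2,0,0)
Op 4: inc R2 by 5 -> R2=(0,0,9) value=9
Op 5: merge R2<->R1 -> R2=(2,0,9) R1=(2,0,9)
Op 6: merge R2<->R1 -> R2=(2,0,9) R1=(2,0,9)
Op 7: inc R0 by 5 -> R0=(7,0,0) value=7
Op 8: merge R2<->R0 -> R2=(7,0,9) R0=(7,0,9)
Op 9: inc R2 by 2 -> R2=(7,0,11) value=18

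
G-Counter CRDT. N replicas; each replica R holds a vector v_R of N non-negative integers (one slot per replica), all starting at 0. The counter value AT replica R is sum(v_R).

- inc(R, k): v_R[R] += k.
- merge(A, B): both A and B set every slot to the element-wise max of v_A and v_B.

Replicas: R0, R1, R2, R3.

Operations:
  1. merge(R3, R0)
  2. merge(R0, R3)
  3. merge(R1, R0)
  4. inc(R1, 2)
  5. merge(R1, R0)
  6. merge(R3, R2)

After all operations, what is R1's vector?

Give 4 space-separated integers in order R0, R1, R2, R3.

Answer: 0 2 0 0

Derivation:
Op 1: merge R3<->R0 -> R3=(0,0,0,0) R0=(0,0,0,0)
Op 2: merge R0<->R3 -> R0=(0,0,0,0) R3=(0,0,0,0)
Op 3: merge R1<->R0 -> R1=(0,0,0,0) R0=(0,0,0,0)
Op 4: inc R1 by 2 -> R1=(0,2,0,0) value=2
Op 5: merge R1<->R0 -> R1=(0,2,0,0) R0=(0,2,0,0)
Op 6: merge R3<->R2 -> R3=(0,0,0,0) R2=(0,0,0,0)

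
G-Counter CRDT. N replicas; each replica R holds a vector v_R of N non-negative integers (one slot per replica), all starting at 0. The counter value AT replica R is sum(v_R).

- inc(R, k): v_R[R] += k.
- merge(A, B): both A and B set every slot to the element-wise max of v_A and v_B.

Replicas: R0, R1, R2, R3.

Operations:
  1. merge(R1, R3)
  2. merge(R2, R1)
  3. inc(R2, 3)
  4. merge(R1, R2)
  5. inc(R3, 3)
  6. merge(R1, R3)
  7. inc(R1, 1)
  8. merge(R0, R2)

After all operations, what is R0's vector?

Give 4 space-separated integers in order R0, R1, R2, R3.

Op 1: merge R1<->R3 -> R1=(0,0,0,0) R3=(0,0,0,0)
Op 2: merge R2<->R1 -> R2=(0,0,0,0) R1=(0,0,0,0)
Op 3: inc R2 by 3 -> R2=(0,0,3,0) value=3
Op 4: merge R1<->R2 -> R1=(0,0,3,0) R2=(0,0,3,0)
Op 5: inc R3 by 3 -> R3=(0,0,0,3) value=3
Op 6: merge R1<->R3 -> R1=(0,0,3,3) R3=(0,0,3,3)
Op 7: inc R1 by 1 -> R1=(0,1,3,3) value=7
Op 8: merge R0<->R2 -> R0=(0,0,3,0) R2=(0,0,3,0)

Answer: 0 0 3 0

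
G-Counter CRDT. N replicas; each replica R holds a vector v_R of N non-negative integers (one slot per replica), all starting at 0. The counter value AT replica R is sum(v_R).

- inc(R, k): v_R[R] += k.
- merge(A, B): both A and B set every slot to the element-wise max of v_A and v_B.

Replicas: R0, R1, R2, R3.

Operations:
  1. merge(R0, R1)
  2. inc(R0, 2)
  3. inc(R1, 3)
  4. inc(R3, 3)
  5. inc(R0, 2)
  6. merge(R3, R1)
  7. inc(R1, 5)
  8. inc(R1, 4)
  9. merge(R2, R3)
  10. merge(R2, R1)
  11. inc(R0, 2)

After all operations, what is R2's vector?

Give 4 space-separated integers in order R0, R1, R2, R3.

Op 1: merge R0<->R1 -> R0=(0,0,0,0) R1=(0,0,0,0)
Op 2: inc R0 by 2 -> R0=(2,0,0,0) value=2
Op 3: inc R1 by 3 -> R1=(0,3,0,0) value=3
Op 4: inc R3 by 3 -> R3=(0,0,0,3) value=3
Op 5: inc R0 by 2 -> R0=(4,0,0,0) value=4
Op 6: merge R3<->R1 -> R3=(0,3,0,3) R1=(0,3,0,3)
Op 7: inc R1 by 5 -> R1=(0,8,0,3) value=11
Op 8: inc R1 by 4 -> R1=(0,12,0,3) value=15
Op 9: merge R2<->R3 -> R2=(0,3,0,3) R3=(0,3,0,3)
Op 10: merge R2<->R1 -> R2=(0,12,0,3) R1=(0,12,0,3)
Op 11: inc R0 by 2 -> R0=(6,0,0,0) value=6

Answer: 0 12 0 3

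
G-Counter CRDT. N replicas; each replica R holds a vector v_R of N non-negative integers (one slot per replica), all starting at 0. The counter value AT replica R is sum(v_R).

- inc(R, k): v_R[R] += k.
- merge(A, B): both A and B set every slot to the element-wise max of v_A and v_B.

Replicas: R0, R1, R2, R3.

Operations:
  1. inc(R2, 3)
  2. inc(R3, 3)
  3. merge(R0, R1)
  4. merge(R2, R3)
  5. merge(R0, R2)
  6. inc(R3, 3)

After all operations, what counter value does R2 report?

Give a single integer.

Op 1: inc R2 by 3 -> R2=(0,0,3,0) value=3
Op 2: inc R3 by 3 -> R3=(0,0,0,3) value=3
Op 3: merge R0<->R1 -> R0=(0,0,0,0) R1=(0,0,0,0)
Op 4: merge R2<->R3 -> R2=(0,0,3,3) R3=(0,0,3,3)
Op 5: merge R0<->R2 -> R0=(0,0,3,3) R2=(0,0,3,3)
Op 6: inc R3 by 3 -> R3=(0,0,3,6) value=9

Answer: 6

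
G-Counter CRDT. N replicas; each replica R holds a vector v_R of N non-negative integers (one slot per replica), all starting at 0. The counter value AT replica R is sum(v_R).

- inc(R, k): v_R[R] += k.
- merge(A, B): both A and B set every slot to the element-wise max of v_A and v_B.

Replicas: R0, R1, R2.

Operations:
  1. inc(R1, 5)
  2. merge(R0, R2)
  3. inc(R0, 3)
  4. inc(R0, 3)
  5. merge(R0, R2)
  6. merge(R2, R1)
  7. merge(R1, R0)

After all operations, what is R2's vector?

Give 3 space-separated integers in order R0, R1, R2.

Answer: 6 5 0

Derivation:
Op 1: inc R1 by 5 -> R1=(0,5,0) value=5
Op 2: merge R0<->R2 -> R0=(0,0,0) R2=(0,0,0)
Op 3: inc R0 by 3 -> R0=(3,0,0) value=3
Op 4: inc R0 by 3 -> R0=(6,0,0) value=6
Op 5: merge R0<->R2 -> R0=(6,0,0) R2=(6,0,0)
Op 6: merge R2<->R1 -> R2=(6,5,0) R1=(6,5,0)
Op 7: merge R1<->R0 -> R1=(6,5,0) R0=(6,5,0)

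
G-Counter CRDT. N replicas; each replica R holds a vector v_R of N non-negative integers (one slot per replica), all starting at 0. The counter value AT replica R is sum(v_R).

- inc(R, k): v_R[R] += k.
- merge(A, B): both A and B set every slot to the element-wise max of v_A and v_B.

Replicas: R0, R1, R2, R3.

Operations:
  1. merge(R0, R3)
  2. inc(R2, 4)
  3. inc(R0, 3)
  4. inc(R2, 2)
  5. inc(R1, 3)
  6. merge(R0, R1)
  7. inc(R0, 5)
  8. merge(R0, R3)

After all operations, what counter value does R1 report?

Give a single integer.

Answer: 6

Derivation:
Op 1: merge R0<->R3 -> R0=(0,0,0,0) R3=(0,0,0,0)
Op 2: inc R2 by 4 -> R2=(0,0,4,0) value=4
Op 3: inc R0 by 3 -> R0=(3,0,0,0) value=3
Op 4: inc R2 by 2 -> R2=(0,0,6,0) value=6
Op 5: inc R1 by 3 -> R1=(0,3,0,0) value=3
Op 6: merge R0<->R1 -> R0=(3,3,0,0) R1=(3,3,0,0)
Op 7: inc R0 by 5 -> R0=(8,3,0,0) value=11
Op 8: merge R0<->R3 -> R0=(8,3,0,0) R3=(8,3,0,0)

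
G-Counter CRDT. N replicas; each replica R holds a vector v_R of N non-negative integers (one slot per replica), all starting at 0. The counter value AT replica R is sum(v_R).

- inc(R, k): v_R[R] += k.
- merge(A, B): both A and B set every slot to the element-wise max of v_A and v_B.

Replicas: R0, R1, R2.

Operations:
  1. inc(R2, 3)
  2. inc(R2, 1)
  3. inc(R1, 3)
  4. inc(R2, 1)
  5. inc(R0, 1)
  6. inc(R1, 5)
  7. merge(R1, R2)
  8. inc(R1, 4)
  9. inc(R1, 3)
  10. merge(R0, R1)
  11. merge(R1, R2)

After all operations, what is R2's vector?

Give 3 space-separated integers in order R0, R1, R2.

Op 1: inc R2 by 3 -> R2=(0,0,3) value=3
Op 2: inc R2 by 1 -> R2=(0,0,4) value=4
Op 3: inc R1 by 3 -> R1=(0,3,0) value=3
Op 4: inc R2 by 1 -> R2=(0,0,5) value=5
Op 5: inc R0 by 1 -> R0=(1,0,0) value=1
Op 6: inc R1 by 5 -> R1=(0,8,0) value=8
Op 7: merge R1<->R2 -> R1=(0,8,5) R2=(0,8,5)
Op 8: inc R1 by 4 -> R1=(0,12,5) value=17
Op 9: inc R1 by 3 -> R1=(0,15,5) value=20
Op 10: merge R0<->R1 -> R0=(1,15,5) R1=(1,15,5)
Op 11: merge R1<->R2 -> R1=(1,15,5) R2=(1,15,5)

Answer: 1 15 5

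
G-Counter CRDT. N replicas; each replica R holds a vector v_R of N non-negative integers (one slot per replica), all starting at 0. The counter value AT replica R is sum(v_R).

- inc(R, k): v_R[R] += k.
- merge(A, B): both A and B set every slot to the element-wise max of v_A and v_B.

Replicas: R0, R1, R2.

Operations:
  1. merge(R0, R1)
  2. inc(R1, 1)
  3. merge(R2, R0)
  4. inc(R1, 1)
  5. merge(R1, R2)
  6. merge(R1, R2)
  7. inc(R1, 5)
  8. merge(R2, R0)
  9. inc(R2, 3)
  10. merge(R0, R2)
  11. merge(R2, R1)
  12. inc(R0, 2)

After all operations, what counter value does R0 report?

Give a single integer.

Op 1: merge R0<->R1 -> R0=(0,0,0) R1=(0,0,0)
Op 2: inc R1 by 1 -> R1=(0,1,0) value=1
Op 3: merge R2<->R0 -> R2=(0,0,0) R0=(0,0,0)
Op 4: inc R1 by 1 -> R1=(0,2,0) value=2
Op 5: merge R1<->R2 -> R1=(0,2,0) R2=(0,2,0)
Op 6: merge R1<->R2 -> R1=(0,2,0) R2=(0,2,0)
Op 7: inc R1 by 5 -> R1=(0,7,0) value=7
Op 8: merge R2<->R0 -> R2=(0,2,0) R0=(0,2,0)
Op 9: inc R2 by 3 -> R2=(0,2,3) value=5
Op 10: merge R0<->R2 -> R0=(0,2,3) R2=(0,2,3)
Op 11: merge R2<->R1 -> R2=(0,7,3) R1=(0,7,3)
Op 12: inc R0 by 2 -> R0=(2,2,3) value=7

Answer: 7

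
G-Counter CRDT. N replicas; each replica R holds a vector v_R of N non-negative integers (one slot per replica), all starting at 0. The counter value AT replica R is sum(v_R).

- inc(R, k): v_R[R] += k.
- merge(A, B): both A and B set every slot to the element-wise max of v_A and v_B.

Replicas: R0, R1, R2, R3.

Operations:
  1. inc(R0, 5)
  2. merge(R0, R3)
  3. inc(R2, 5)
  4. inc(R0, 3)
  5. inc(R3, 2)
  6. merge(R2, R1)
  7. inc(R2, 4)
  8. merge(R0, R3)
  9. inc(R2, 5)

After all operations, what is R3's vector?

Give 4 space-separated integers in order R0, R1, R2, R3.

Op 1: inc R0 by 5 -> R0=(5,0,0,0) value=5
Op 2: merge R0<->R3 -> R0=(5,0,0,0) R3=(5,0,0,0)
Op 3: inc R2 by 5 -> R2=(0,0,5,0) value=5
Op 4: inc R0 by 3 -> R0=(8,0,0,0) value=8
Op 5: inc R3 by 2 -> R3=(5,0,0,2) value=7
Op 6: merge R2<->R1 -> R2=(0,0,5,0) R1=(0,0,5,0)
Op 7: inc R2 by 4 -> R2=(0,0,9,0) value=9
Op 8: merge R0<->R3 -> R0=(8,0,0,2) R3=(8,0,0,2)
Op 9: inc R2 by 5 -> R2=(0,0,14,0) value=14

Answer: 8 0 0 2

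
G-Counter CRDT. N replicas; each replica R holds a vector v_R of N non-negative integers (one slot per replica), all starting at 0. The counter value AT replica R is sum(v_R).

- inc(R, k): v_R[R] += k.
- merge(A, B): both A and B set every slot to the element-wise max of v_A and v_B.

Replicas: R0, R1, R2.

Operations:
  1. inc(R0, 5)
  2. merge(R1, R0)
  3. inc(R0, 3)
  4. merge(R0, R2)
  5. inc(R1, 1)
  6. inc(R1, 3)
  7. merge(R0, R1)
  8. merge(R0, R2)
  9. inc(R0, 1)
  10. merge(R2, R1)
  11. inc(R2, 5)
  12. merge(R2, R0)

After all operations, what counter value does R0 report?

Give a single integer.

Op 1: inc R0 by 5 -> R0=(5,0,0) value=5
Op 2: merge R1<->R0 -> R1=(5,0,0) R0=(5,0,0)
Op 3: inc R0 by 3 -> R0=(8,0,0) value=8
Op 4: merge R0<->R2 -> R0=(8,0,0) R2=(8,0,0)
Op 5: inc R1 by 1 -> R1=(5,1,0) value=6
Op 6: inc R1 by 3 -> R1=(5,4,0) value=9
Op 7: merge R0<->R1 -> R0=(8,4,0) R1=(8,4,0)
Op 8: merge R0<->R2 -> R0=(8,4,0) R2=(8,4,0)
Op 9: inc R0 by 1 -> R0=(9,4,0) value=13
Op 10: merge R2<->R1 -> R2=(8,4,0) R1=(8,4,0)
Op 11: inc R2 by 5 -> R2=(8,4,5) value=17
Op 12: merge R2<->R0 -> R2=(9,4,5) R0=(9,4,5)

Answer: 18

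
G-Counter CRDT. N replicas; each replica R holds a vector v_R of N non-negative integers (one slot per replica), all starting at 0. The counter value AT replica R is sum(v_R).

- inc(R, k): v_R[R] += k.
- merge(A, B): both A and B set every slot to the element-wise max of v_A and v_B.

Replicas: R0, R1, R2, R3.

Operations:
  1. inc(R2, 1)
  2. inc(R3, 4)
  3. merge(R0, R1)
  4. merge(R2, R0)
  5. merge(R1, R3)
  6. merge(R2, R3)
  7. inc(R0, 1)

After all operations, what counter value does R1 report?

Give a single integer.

Answer: 4

Derivation:
Op 1: inc R2 by 1 -> R2=(0,0,1,0) value=1
Op 2: inc R3 by 4 -> R3=(0,0,0,4) value=4
Op 3: merge R0<->R1 -> R0=(0,0,0,0) R1=(0,0,0,0)
Op 4: merge R2<->R0 -> R2=(0,0,1,0) R0=(0,0,1,0)
Op 5: merge R1<->R3 -> R1=(0,0,0,4) R3=(0,0,0,4)
Op 6: merge R2<->R3 -> R2=(0,0,1,4) R3=(0,0,1,4)
Op 7: inc R0 by 1 -> R0=(1,0,1,0) value=2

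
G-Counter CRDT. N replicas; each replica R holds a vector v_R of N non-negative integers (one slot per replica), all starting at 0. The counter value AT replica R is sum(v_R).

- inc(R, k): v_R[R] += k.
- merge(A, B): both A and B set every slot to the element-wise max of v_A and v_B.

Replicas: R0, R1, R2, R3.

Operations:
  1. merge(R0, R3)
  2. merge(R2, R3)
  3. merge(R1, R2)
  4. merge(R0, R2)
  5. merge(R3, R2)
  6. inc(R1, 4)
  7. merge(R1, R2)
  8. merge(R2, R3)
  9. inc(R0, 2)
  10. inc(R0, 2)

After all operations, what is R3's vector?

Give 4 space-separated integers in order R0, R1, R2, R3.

Op 1: merge R0<->R3 -> R0=(0,0,0,0) R3=(0,0,0,0)
Op 2: merge R2<->R3 -> R2=(0,0,0,0) R3=(0,0,0,0)
Op 3: merge R1<->R2 -> R1=(0,0,0,0) R2=(0,0,0,0)
Op 4: merge R0<->R2 -> R0=(0,0,0,0) R2=(0,0,0,0)
Op 5: merge R3<->R2 -> R3=(0,0,0,0) R2=(0,0,0,0)
Op 6: inc R1 by 4 -> R1=(0,4,0,0) value=4
Op 7: merge R1<->R2 -> R1=(0,4,0,0) R2=(0,4,0,0)
Op 8: merge R2<->R3 -> R2=(0,4,0,0) R3=(0,4,0,0)
Op 9: inc R0 by 2 -> R0=(2,0,0,0) value=2
Op 10: inc R0 by 2 -> R0=(4,0,0,0) value=4

Answer: 0 4 0 0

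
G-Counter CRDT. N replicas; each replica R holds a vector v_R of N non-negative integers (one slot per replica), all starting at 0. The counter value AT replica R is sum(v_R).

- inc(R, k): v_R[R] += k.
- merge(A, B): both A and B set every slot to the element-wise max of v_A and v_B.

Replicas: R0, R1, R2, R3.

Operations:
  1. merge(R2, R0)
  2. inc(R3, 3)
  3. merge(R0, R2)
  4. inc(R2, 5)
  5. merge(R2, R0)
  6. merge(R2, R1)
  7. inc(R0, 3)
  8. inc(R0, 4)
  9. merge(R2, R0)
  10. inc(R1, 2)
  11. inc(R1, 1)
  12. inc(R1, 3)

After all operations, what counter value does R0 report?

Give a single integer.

Op 1: merge R2<->R0 -> R2=(0,0,0,0) R0=(0,0,0,0)
Op 2: inc R3 by 3 -> R3=(0,0,0,3) value=3
Op 3: merge R0<->R2 -> R0=(0,0,0,0) R2=(0,0,0,0)
Op 4: inc R2 by 5 -> R2=(0,0,5,0) value=5
Op 5: merge R2<->R0 -> R2=(0,0,5,0) R0=(0,0,5,0)
Op 6: merge R2<->R1 -> R2=(0,0,5,0) R1=(0,0,5,0)
Op 7: inc R0 by 3 -> R0=(3,0,5,0) value=8
Op 8: inc R0 by 4 -> R0=(7,0,5,0) value=12
Op 9: merge R2<->R0 -> R2=(7,0,5,0) R0=(7,0,5,0)
Op 10: inc R1 by 2 -> R1=(0,2,5,0) value=7
Op 11: inc R1 by 1 -> R1=(0,3,5,0) value=8
Op 12: inc R1 by 3 -> R1=(0,6,5,0) value=11

Answer: 12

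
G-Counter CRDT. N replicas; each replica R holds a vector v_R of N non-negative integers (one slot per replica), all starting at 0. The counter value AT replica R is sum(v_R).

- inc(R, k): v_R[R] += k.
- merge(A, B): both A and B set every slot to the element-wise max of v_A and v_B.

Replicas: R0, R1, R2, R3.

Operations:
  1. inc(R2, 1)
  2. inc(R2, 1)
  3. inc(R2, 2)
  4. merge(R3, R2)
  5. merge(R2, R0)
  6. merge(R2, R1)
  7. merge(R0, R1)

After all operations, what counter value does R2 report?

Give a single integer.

Answer: 4

Derivation:
Op 1: inc R2 by 1 -> R2=(0,0,1,0) value=1
Op 2: inc R2 by 1 -> R2=(0,0,2,0) value=2
Op 3: inc R2 by 2 -> R2=(0,0,4,0) value=4
Op 4: merge R3<->R2 -> R3=(0,0,4,0) R2=(0,0,4,0)
Op 5: merge R2<->R0 -> R2=(0,0,4,0) R0=(0,0,4,0)
Op 6: merge R2<->R1 -> R2=(0,0,4,0) R1=(0,0,4,0)
Op 7: merge R0<->R1 -> R0=(0,0,4,0) R1=(0,0,4,0)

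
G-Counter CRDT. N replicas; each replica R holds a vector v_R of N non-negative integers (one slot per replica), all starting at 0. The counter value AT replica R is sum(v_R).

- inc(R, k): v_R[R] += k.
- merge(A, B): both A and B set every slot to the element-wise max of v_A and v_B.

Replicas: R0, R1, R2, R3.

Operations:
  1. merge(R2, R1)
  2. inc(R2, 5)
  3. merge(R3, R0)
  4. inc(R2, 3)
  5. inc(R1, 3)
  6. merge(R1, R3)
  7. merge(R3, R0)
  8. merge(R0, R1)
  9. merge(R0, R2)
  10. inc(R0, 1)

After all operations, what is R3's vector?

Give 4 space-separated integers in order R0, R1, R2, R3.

Answer: 0 3 0 0

Derivation:
Op 1: merge R2<->R1 -> R2=(0,0,0,0) R1=(0,0,0,0)
Op 2: inc R2 by 5 -> R2=(0,0,5,0) value=5
Op 3: merge R3<->R0 -> R3=(0,0,0,0) R0=(0,0,0,0)
Op 4: inc R2 by 3 -> R2=(0,0,8,0) value=8
Op 5: inc R1 by 3 -> R1=(0,3,0,0) value=3
Op 6: merge R1<->R3 -> R1=(0,3,0,0) R3=(0,3,0,0)
Op 7: merge R3<->R0 -> R3=(0,3,0,0) R0=(0,3,0,0)
Op 8: merge R0<->R1 -> R0=(0,3,0,0) R1=(0,3,0,0)
Op 9: merge R0<->R2 -> R0=(0,3,8,0) R2=(0,3,8,0)
Op 10: inc R0 by 1 -> R0=(1,3,8,0) value=12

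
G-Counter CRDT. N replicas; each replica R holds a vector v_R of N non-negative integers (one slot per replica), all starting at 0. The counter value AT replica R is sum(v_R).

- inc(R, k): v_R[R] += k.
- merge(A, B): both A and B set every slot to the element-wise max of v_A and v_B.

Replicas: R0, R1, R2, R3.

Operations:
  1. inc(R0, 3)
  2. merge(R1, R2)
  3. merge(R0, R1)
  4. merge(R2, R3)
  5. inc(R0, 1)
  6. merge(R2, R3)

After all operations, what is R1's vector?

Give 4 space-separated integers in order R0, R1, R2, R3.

Op 1: inc R0 by 3 -> R0=(3,0,0,0) value=3
Op 2: merge R1<->R2 -> R1=(0,0,0,0) R2=(0,0,0,0)
Op 3: merge R0<->R1 -> R0=(3,0,0,0) R1=(3,0,0,0)
Op 4: merge R2<->R3 -> R2=(0,0,0,0) R3=(0,0,0,0)
Op 5: inc R0 by 1 -> R0=(4,0,0,0) value=4
Op 6: merge R2<->R3 -> R2=(0,0,0,0) R3=(0,0,0,0)

Answer: 3 0 0 0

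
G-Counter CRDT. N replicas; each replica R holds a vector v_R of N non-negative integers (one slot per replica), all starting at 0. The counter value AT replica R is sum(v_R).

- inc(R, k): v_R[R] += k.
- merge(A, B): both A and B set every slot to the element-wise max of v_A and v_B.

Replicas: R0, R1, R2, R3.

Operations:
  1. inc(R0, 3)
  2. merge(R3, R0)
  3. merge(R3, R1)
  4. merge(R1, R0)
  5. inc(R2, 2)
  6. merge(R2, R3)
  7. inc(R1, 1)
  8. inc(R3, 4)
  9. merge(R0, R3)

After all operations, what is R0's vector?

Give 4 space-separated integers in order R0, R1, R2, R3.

Op 1: inc R0 by 3 -> R0=(3,0,0,0) value=3
Op 2: merge R3<->R0 -> R3=(3,0,0,0) R0=(3,0,0,0)
Op 3: merge R3<->R1 -> R3=(3,0,0,0) R1=(3,0,0,0)
Op 4: merge R1<->R0 -> R1=(3,0,0,0) R0=(3,0,0,0)
Op 5: inc R2 by 2 -> R2=(0,0,2,0) value=2
Op 6: merge R2<->R3 -> R2=(3,0,2,0) R3=(3,0,2,0)
Op 7: inc R1 by 1 -> R1=(3,1,0,0) value=4
Op 8: inc R3 by 4 -> R3=(3,0,2,4) value=9
Op 9: merge R0<->R3 -> R0=(3,0,2,4) R3=(3,0,2,4)

Answer: 3 0 2 4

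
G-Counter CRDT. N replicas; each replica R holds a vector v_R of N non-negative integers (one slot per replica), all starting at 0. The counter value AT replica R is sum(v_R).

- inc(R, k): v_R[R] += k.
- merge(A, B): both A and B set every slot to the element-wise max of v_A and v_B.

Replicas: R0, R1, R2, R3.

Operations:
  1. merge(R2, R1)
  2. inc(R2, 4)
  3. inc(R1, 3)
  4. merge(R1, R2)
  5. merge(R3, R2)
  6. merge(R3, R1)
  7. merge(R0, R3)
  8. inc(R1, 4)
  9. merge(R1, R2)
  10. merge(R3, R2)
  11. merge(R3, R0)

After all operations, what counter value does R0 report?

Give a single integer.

Answer: 11

Derivation:
Op 1: merge R2<->R1 -> R2=(0,0,0,0) R1=(0,0,0,0)
Op 2: inc R2 by 4 -> R2=(0,0,4,0) value=4
Op 3: inc R1 by 3 -> R1=(0,3,0,0) value=3
Op 4: merge R1<->R2 -> R1=(0,3,4,0) R2=(0,3,4,0)
Op 5: merge R3<->R2 -> R3=(0,3,4,0) R2=(0,3,4,0)
Op 6: merge R3<->R1 -> R3=(0,3,4,0) R1=(0,3,4,0)
Op 7: merge R0<->R3 -> R0=(0,3,4,0) R3=(0,3,4,0)
Op 8: inc R1 by 4 -> R1=(0,7,4,0) value=11
Op 9: merge R1<->R2 -> R1=(0,7,4,0) R2=(0,7,4,0)
Op 10: merge R3<->R2 -> R3=(0,7,4,0) R2=(0,7,4,0)
Op 11: merge R3<->R0 -> R3=(0,7,4,0) R0=(0,7,4,0)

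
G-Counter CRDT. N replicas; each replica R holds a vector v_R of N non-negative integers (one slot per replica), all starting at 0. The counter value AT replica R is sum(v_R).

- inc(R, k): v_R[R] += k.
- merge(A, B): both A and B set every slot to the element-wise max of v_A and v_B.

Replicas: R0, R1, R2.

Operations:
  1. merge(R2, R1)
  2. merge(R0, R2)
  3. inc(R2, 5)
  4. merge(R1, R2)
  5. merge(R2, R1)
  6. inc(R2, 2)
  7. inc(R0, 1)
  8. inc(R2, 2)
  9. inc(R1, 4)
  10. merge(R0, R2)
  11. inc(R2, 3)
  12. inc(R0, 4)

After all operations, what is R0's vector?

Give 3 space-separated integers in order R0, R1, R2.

Answer: 5 0 9

Derivation:
Op 1: merge R2<->R1 -> R2=(0,0,0) R1=(0,0,0)
Op 2: merge R0<->R2 -> R0=(0,0,0) R2=(0,0,0)
Op 3: inc R2 by 5 -> R2=(0,0,5) value=5
Op 4: merge R1<->R2 -> R1=(0,0,5) R2=(0,0,5)
Op 5: merge R2<->R1 -> R2=(0,0,5) R1=(0,0,5)
Op 6: inc R2 by 2 -> R2=(0,0,7) value=7
Op 7: inc R0 by 1 -> R0=(1,0,0) value=1
Op 8: inc R2 by 2 -> R2=(0,0,9) value=9
Op 9: inc R1 by 4 -> R1=(0,4,5) value=9
Op 10: merge R0<->R2 -> R0=(1,0,9) R2=(1,0,9)
Op 11: inc R2 by 3 -> R2=(1,0,12) value=13
Op 12: inc R0 by 4 -> R0=(5,0,9) value=14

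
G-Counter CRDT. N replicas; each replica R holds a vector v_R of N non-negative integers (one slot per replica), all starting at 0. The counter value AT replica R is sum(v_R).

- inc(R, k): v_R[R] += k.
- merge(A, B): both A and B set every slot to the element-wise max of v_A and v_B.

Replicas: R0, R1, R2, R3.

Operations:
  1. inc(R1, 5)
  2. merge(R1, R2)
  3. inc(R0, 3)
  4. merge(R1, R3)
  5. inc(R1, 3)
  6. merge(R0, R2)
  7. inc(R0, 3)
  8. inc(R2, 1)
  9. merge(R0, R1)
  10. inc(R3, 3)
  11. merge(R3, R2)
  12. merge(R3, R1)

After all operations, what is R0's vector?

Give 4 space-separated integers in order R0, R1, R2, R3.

Op 1: inc R1 by 5 -> R1=(0,5,0,0) value=5
Op 2: merge R1<->R2 -> R1=(0,5,0,0) R2=(0,5,0,0)
Op 3: inc R0 by 3 -> R0=(3,0,0,0) value=3
Op 4: merge R1<->R3 -> R1=(0,5,0,0) R3=(0,5,0,0)
Op 5: inc R1 by 3 -> R1=(0,8,0,0) value=8
Op 6: merge R0<->R2 -> R0=(3,5,0,0) R2=(3,5,0,0)
Op 7: inc R0 by 3 -> R0=(6,5,0,0) value=11
Op 8: inc R2 by 1 -> R2=(3,5,1,0) value=9
Op 9: merge R0<->R1 -> R0=(6,8,0,0) R1=(6,8,0,0)
Op 10: inc R3 by 3 -> R3=(0,5,0,3) value=8
Op 11: merge R3<->R2 -> R3=(3,5,1,3) R2=(3,5,1,3)
Op 12: merge R3<->R1 -> R3=(6,8,1,3) R1=(6,8,1,3)

Answer: 6 8 0 0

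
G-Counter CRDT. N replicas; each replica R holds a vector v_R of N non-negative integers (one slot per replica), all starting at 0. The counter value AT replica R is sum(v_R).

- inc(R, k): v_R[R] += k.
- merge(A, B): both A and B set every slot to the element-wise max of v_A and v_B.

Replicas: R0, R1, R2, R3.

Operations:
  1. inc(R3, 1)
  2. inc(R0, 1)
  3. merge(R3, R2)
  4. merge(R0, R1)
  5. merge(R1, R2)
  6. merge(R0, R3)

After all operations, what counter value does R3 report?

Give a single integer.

Op 1: inc R3 by 1 -> R3=(0,0,0,1) value=1
Op 2: inc R0 by 1 -> R0=(1,0,0,0) value=1
Op 3: merge R3<->R2 -> R3=(0,0,0,1) R2=(0,0,0,1)
Op 4: merge R0<->R1 -> R0=(1,0,0,0) R1=(1,0,0,0)
Op 5: merge R1<->R2 -> R1=(1,0,0,1) R2=(1,0,0,1)
Op 6: merge R0<->R3 -> R0=(1,0,0,1) R3=(1,0,0,1)

Answer: 2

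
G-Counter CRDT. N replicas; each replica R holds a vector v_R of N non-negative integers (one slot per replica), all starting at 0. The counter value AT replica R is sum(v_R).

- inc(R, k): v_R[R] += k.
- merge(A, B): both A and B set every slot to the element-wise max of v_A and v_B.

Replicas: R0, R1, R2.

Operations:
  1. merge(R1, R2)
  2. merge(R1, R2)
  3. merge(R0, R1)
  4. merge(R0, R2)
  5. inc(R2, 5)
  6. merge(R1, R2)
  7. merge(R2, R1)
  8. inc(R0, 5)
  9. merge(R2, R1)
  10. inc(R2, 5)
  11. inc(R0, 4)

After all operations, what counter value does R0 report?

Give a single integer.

Answer: 9

Derivation:
Op 1: merge R1<->R2 -> R1=(0,0,0) R2=(0,0,0)
Op 2: merge R1<->R2 -> R1=(0,0,0) R2=(0,0,0)
Op 3: merge R0<->R1 -> R0=(0,0,0) R1=(0,0,0)
Op 4: merge R0<->R2 -> R0=(0,0,0) R2=(0,0,0)
Op 5: inc R2 by 5 -> R2=(0,0,5) value=5
Op 6: merge R1<->R2 -> R1=(0,0,5) R2=(0,0,5)
Op 7: merge R2<->R1 -> R2=(0,0,5) R1=(0,0,5)
Op 8: inc R0 by 5 -> R0=(5,0,0) value=5
Op 9: merge R2<->R1 -> R2=(0,0,5) R1=(0,0,5)
Op 10: inc R2 by 5 -> R2=(0,0,10) value=10
Op 11: inc R0 by 4 -> R0=(9,0,0) value=9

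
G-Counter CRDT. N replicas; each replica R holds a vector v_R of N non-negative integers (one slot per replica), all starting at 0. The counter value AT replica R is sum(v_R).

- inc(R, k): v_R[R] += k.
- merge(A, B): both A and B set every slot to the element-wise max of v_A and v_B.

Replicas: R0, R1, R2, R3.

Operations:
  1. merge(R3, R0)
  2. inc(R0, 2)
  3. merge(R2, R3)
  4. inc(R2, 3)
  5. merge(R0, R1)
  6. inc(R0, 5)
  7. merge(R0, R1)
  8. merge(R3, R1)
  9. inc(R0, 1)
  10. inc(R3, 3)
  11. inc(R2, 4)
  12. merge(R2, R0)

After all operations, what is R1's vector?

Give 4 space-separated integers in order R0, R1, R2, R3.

Answer: 7 0 0 0

Derivation:
Op 1: merge R3<->R0 -> R3=(0,0,0,0) R0=(0,0,0,0)
Op 2: inc R0 by 2 -> R0=(2,0,0,0) value=2
Op 3: merge R2<->R3 -> R2=(0,0,0,0) R3=(0,0,0,0)
Op 4: inc R2 by 3 -> R2=(0,0,3,0) value=3
Op 5: merge R0<->R1 -> R0=(2,0,0,0) R1=(2,0,0,0)
Op 6: inc R0 by 5 -> R0=(7,0,0,0) value=7
Op 7: merge R0<->R1 -> R0=(7,0,0,0) R1=(7,0,0,0)
Op 8: merge R3<->R1 -> R3=(7,0,0,0) R1=(7,0,0,0)
Op 9: inc R0 by 1 -> R0=(8,0,0,0) value=8
Op 10: inc R3 by 3 -> R3=(7,0,0,3) value=10
Op 11: inc R2 by 4 -> R2=(0,0,7,0) value=7
Op 12: merge R2<->R0 -> R2=(8,0,7,0) R0=(8,0,7,0)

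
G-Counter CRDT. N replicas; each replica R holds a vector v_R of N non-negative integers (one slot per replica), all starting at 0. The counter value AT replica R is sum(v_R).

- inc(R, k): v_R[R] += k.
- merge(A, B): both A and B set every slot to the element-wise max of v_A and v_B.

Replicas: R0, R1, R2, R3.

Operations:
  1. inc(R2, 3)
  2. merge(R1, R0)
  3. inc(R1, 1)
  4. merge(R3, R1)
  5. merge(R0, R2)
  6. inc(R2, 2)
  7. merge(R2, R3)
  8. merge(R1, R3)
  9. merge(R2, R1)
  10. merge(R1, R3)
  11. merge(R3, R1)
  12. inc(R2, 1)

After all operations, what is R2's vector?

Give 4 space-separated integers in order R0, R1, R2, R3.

Answer: 0 1 6 0

Derivation:
Op 1: inc R2 by 3 -> R2=(0,0,3,0) value=3
Op 2: merge R1<->R0 -> R1=(0,0,0,0) R0=(0,0,0,0)
Op 3: inc R1 by 1 -> R1=(0,1,0,0) value=1
Op 4: merge R3<->R1 -> R3=(0,1,0,0) R1=(0,1,0,0)
Op 5: merge R0<->R2 -> R0=(0,0,3,0) R2=(0,0,3,0)
Op 6: inc R2 by 2 -> R2=(0,0,5,0) value=5
Op 7: merge R2<->R3 -> R2=(0,1,5,0) R3=(0,1,5,0)
Op 8: merge R1<->R3 -> R1=(0,1,5,0) R3=(0,1,5,0)
Op 9: merge R2<->R1 -> R2=(0,1,5,0) R1=(0,1,5,0)
Op 10: merge R1<->R3 -> R1=(0,1,5,0) R3=(0,1,5,0)
Op 11: merge R3<->R1 -> R3=(0,1,5,0) R1=(0,1,5,0)
Op 12: inc R2 by 1 -> R2=(0,1,6,0) value=7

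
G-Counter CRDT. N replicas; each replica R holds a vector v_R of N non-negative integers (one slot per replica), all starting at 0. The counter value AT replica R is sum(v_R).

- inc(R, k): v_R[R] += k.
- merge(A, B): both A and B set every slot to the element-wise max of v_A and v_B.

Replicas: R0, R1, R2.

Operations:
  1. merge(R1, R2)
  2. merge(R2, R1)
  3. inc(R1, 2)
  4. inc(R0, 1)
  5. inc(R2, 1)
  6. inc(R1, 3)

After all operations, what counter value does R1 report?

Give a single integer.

Op 1: merge R1<->R2 -> R1=(0,0,0) R2=(0,0,0)
Op 2: merge R2<->R1 -> R2=(0,0,0) R1=(0,0,0)
Op 3: inc R1 by 2 -> R1=(0,2,0) value=2
Op 4: inc R0 by 1 -> R0=(1,0,0) value=1
Op 5: inc R2 by 1 -> R2=(0,0,1) value=1
Op 6: inc R1 by 3 -> R1=(0,5,0) value=5

Answer: 5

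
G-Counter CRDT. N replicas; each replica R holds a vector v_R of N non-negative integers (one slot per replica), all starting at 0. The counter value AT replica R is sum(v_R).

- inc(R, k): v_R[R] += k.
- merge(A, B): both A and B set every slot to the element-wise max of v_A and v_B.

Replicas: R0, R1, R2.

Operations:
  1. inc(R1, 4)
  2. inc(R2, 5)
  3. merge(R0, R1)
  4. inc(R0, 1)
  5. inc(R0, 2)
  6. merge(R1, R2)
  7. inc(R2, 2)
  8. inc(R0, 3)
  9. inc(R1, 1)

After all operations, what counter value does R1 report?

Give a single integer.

Answer: 10

Derivation:
Op 1: inc R1 by 4 -> R1=(0,4,0) value=4
Op 2: inc R2 by 5 -> R2=(0,0,5) value=5
Op 3: merge R0<->R1 -> R0=(0,4,0) R1=(0,4,0)
Op 4: inc R0 by 1 -> R0=(1,4,0) value=5
Op 5: inc R0 by 2 -> R0=(3,4,0) value=7
Op 6: merge R1<->R2 -> R1=(0,4,5) R2=(0,4,5)
Op 7: inc R2 by 2 -> R2=(0,4,7) value=11
Op 8: inc R0 by 3 -> R0=(6,4,0) value=10
Op 9: inc R1 by 1 -> R1=(0,5,5) value=10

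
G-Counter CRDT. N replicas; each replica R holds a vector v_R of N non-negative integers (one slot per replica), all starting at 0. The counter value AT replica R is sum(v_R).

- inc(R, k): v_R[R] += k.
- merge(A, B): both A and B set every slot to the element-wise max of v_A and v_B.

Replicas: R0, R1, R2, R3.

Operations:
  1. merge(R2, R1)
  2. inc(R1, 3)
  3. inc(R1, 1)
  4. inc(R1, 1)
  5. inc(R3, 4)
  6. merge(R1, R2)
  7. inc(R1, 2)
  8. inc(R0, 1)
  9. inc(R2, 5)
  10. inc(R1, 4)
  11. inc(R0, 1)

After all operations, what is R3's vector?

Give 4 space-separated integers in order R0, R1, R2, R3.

Answer: 0 0 0 4

Derivation:
Op 1: merge R2<->R1 -> R2=(0,0,0,0) R1=(0,0,0,0)
Op 2: inc R1 by 3 -> R1=(0,3,0,0) value=3
Op 3: inc R1 by 1 -> R1=(0,4,0,0) value=4
Op 4: inc R1 by 1 -> R1=(0,5,0,0) value=5
Op 5: inc R3 by 4 -> R3=(0,0,0,4) value=4
Op 6: merge R1<->R2 -> R1=(0,5,0,0) R2=(0,5,0,0)
Op 7: inc R1 by 2 -> R1=(0,7,0,0) value=7
Op 8: inc R0 by 1 -> R0=(1,0,0,0) value=1
Op 9: inc R2 by 5 -> R2=(0,5,5,0) value=10
Op 10: inc R1 by 4 -> R1=(0,11,0,0) value=11
Op 11: inc R0 by 1 -> R0=(2,0,0,0) value=2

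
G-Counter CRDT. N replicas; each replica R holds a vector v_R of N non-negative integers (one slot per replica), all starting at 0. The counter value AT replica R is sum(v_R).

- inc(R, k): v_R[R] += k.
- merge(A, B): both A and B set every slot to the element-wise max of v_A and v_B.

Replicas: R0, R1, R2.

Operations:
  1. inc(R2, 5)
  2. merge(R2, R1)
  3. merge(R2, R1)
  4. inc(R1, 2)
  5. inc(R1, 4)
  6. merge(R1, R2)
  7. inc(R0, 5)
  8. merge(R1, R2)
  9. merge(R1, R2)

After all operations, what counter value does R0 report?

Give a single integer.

Answer: 5

Derivation:
Op 1: inc R2 by 5 -> R2=(0,0,5) value=5
Op 2: merge R2<->R1 -> R2=(0,0,5) R1=(0,0,5)
Op 3: merge R2<->R1 -> R2=(0,0,5) R1=(0,0,5)
Op 4: inc R1 by 2 -> R1=(0,2,5) value=7
Op 5: inc R1 by 4 -> R1=(0,6,5) value=11
Op 6: merge R1<->R2 -> R1=(0,6,5) R2=(0,6,5)
Op 7: inc R0 by 5 -> R0=(5,0,0) value=5
Op 8: merge R1<->R2 -> R1=(0,6,5) R2=(0,6,5)
Op 9: merge R1<->R2 -> R1=(0,6,5) R2=(0,6,5)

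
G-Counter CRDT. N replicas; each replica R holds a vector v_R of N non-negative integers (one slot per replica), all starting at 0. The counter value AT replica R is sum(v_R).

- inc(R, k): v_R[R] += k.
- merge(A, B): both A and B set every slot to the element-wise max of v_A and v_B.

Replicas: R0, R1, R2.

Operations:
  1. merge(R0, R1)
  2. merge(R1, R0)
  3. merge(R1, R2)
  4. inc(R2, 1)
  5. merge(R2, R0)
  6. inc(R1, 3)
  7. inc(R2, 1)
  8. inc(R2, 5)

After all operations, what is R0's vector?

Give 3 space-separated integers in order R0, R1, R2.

Op 1: merge R0<->R1 -> R0=(0,0,0) R1=(0,0,0)
Op 2: merge R1<->R0 -> R1=(0,0,0) R0=(0,0,0)
Op 3: merge R1<->R2 -> R1=(0,0,0) R2=(0,0,0)
Op 4: inc R2 by 1 -> R2=(0,0,1) value=1
Op 5: merge R2<->R0 -> R2=(0,0,1) R0=(0,0,1)
Op 6: inc R1 by 3 -> R1=(0,3,0) value=3
Op 7: inc R2 by 1 -> R2=(0,0,2) value=2
Op 8: inc R2 by 5 -> R2=(0,0,7) value=7

Answer: 0 0 1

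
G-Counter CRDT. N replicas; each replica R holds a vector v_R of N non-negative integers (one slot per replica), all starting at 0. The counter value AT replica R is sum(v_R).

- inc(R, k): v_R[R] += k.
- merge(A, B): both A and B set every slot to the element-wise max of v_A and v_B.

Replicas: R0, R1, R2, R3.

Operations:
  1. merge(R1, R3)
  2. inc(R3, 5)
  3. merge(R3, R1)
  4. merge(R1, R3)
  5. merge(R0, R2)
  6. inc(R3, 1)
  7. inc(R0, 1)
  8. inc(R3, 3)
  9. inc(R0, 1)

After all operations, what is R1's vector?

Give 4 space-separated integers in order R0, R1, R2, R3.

Op 1: merge R1<->R3 -> R1=(0,0,0,0) R3=(0,0,0,0)
Op 2: inc R3 by 5 -> R3=(0,0,0,5) value=5
Op 3: merge R3<->R1 -> R3=(0,0,0,5) R1=(0,0,0,5)
Op 4: merge R1<->R3 -> R1=(0,0,0,5) R3=(0,0,0,5)
Op 5: merge R0<->R2 -> R0=(0,0,0,0) R2=(0,0,0,0)
Op 6: inc R3 by 1 -> R3=(0,0,0,6) value=6
Op 7: inc R0 by 1 -> R0=(1,0,0,0) value=1
Op 8: inc R3 by 3 -> R3=(0,0,0,9) value=9
Op 9: inc R0 by 1 -> R0=(2,0,0,0) value=2

Answer: 0 0 0 5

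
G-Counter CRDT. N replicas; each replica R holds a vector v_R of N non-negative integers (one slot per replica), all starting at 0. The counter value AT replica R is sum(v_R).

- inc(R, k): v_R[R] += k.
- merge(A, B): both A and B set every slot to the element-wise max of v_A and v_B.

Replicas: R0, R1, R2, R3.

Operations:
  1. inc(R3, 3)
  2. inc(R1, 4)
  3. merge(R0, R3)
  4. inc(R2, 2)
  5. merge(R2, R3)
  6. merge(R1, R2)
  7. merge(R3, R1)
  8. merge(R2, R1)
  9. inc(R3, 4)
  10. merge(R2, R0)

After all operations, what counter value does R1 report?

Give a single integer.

Answer: 9

Derivation:
Op 1: inc R3 by 3 -> R3=(0,0,0,3) value=3
Op 2: inc R1 by 4 -> R1=(0,4,0,0) value=4
Op 3: merge R0<->R3 -> R0=(0,0,0,3) R3=(0,0,0,3)
Op 4: inc R2 by 2 -> R2=(0,0,2,0) value=2
Op 5: merge R2<->R3 -> R2=(0,0,2,3) R3=(0,0,2,3)
Op 6: merge R1<->R2 -> R1=(0,4,2,3) R2=(0,4,2,3)
Op 7: merge R3<->R1 -> R3=(0,4,2,3) R1=(0,4,2,3)
Op 8: merge R2<->R1 -> R2=(0,4,2,3) R1=(0,4,2,3)
Op 9: inc R3 by 4 -> R3=(0,4,2,7) value=13
Op 10: merge R2<->R0 -> R2=(0,4,2,3) R0=(0,4,2,3)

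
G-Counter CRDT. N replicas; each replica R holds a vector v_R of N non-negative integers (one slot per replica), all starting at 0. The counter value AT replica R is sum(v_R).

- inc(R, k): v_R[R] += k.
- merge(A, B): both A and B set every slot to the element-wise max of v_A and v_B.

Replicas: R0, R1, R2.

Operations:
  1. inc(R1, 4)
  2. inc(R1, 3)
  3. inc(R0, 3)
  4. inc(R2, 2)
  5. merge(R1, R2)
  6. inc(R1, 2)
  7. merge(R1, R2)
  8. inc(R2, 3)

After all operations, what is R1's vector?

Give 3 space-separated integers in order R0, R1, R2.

Answer: 0 9 2

Derivation:
Op 1: inc R1 by 4 -> R1=(0,4,0) value=4
Op 2: inc R1 by 3 -> R1=(0,7,0) value=7
Op 3: inc R0 by 3 -> R0=(3,0,0) value=3
Op 4: inc R2 by 2 -> R2=(0,0,2) value=2
Op 5: merge R1<->R2 -> R1=(0,7,2) R2=(0,7,2)
Op 6: inc R1 by 2 -> R1=(0,9,2) value=11
Op 7: merge R1<->R2 -> R1=(0,9,2) R2=(0,9,2)
Op 8: inc R2 by 3 -> R2=(0,9,5) value=14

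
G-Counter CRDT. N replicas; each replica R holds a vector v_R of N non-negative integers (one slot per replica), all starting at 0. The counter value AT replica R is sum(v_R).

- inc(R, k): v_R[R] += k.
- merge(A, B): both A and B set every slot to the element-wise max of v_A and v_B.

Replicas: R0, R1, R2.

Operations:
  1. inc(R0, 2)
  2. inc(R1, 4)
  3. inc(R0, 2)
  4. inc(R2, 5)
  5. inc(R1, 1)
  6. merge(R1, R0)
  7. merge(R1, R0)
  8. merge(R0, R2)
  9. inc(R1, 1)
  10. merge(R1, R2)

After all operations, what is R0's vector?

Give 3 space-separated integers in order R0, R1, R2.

Op 1: inc R0 by 2 -> R0=(2,0,0) value=2
Op 2: inc R1 by 4 -> R1=(0,4,0) value=4
Op 3: inc R0 by 2 -> R0=(4,0,0) value=4
Op 4: inc R2 by 5 -> R2=(0,0,5) value=5
Op 5: inc R1 by 1 -> R1=(0,5,0) value=5
Op 6: merge R1<->R0 -> R1=(4,5,0) R0=(4,5,0)
Op 7: merge R1<->R0 -> R1=(4,5,0) R0=(4,5,0)
Op 8: merge R0<->R2 -> R0=(4,5,5) R2=(4,5,5)
Op 9: inc R1 by 1 -> R1=(4,6,0) value=10
Op 10: merge R1<->R2 -> R1=(4,6,5) R2=(4,6,5)

Answer: 4 5 5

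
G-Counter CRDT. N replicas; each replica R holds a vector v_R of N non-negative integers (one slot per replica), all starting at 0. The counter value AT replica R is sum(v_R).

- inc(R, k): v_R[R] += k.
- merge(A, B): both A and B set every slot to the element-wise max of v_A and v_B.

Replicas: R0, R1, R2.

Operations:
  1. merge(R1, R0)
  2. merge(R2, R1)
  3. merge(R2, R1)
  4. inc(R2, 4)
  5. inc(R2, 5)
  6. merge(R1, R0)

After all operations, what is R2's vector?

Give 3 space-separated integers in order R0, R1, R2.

Answer: 0 0 9

Derivation:
Op 1: merge R1<->R0 -> R1=(0,0,0) R0=(0,0,0)
Op 2: merge R2<->R1 -> R2=(0,0,0) R1=(0,0,0)
Op 3: merge R2<->R1 -> R2=(0,0,0) R1=(0,0,0)
Op 4: inc R2 by 4 -> R2=(0,0,4) value=4
Op 5: inc R2 by 5 -> R2=(0,0,9) value=9
Op 6: merge R1<->R0 -> R1=(0,0,0) R0=(0,0,0)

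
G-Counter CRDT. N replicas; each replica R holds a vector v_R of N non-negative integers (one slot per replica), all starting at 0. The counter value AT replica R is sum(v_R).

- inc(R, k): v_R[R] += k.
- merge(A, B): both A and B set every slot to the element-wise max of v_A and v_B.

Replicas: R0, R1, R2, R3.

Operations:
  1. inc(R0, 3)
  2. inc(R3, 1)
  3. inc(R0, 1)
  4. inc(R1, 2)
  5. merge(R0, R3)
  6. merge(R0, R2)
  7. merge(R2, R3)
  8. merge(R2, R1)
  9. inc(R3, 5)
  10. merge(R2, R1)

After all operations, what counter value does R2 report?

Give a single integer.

Answer: 7

Derivation:
Op 1: inc R0 by 3 -> R0=(3,0,0,0) value=3
Op 2: inc R3 by 1 -> R3=(0,0,0,1) value=1
Op 3: inc R0 by 1 -> R0=(4,0,0,0) value=4
Op 4: inc R1 by 2 -> R1=(0,2,0,0) value=2
Op 5: merge R0<->R3 -> R0=(4,0,0,1) R3=(4,0,0,1)
Op 6: merge R0<->R2 -> R0=(4,0,0,1) R2=(4,0,0,1)
Op 7: merge R2<->R3 -> R2=(4,0,0,1) R3=(4,0,0,1)
Op 8: merge R2<->R1 -> R2=(4,2,0,1) R1=(4,2,0,1)
Op 9: inc R3 by 5 -> R3=(4,0,0,6) value=10
Op 10: merge R2<->R1 -> R2=(4,2,0,1) R1=(4,2,0,1)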